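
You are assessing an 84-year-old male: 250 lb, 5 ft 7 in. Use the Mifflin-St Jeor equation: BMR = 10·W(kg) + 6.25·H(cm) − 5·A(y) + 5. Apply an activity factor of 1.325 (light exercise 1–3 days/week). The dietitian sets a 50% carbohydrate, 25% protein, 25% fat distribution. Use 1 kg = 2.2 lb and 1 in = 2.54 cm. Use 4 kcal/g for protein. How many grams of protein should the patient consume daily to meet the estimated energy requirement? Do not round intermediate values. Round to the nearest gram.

148 g/day

Convert to metric: weight = 250 ÷ 2.2 = 113.6364 kg; height = (5×12 + 7) × 2.54 = 67 × 2.54 = 170.18 cm.
Mifflin-St Jeor (male): BMR = 10(113.6364) + 6.25(170.18) − 5(84) + 5 = 1136.3636 + 1063.625 − 420 + 5 = 1784.9886 kcal/day.
TEE = 1784.9886 × 1.325 = 2365.1099 kcal/day.
Protein energy = 25% × 2365.1099 = 591.2775 kcal.
Protein = 591.2775 ÷ 4 kcal/g = 147.8194 g.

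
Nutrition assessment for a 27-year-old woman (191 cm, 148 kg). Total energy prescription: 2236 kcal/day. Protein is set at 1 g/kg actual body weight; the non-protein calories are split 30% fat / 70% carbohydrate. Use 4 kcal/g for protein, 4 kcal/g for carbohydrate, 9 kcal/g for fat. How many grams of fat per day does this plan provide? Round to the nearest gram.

Protein = 1 × 148 = 148 g → 148 × 4 = 592 kcal.
Non-protein calories = 2236 − 592 = 1644 kcal.
Fat: 30% × 1644 = 493.2 kcal; carbohydrate: 1150.8 kcal.
Fat: 493.2 kcal ÷ 9 kcal/g = 54.8 g.

55 g/day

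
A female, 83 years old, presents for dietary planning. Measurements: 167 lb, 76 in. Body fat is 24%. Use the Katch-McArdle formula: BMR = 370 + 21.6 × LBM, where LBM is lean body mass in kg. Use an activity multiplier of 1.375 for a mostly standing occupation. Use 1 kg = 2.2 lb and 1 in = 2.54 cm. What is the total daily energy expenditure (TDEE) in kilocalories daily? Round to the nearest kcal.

2222 kilocalories daily

Convert to metric: weight = 167 ÷ 2.2 = 75.9091 kg; height = 76 × 2.54 = 193.04 cm.
LBM = 75.9091 × (1 − 0.24) = 57.6909 kg. Katch-McArdle: BMR = 370 + 21.6 × 57.6909 = 1616.1236 kcal/day.
TEE = BMR × activity factor = 1616.1236 × 1.375 = 2222.17 kcal/day.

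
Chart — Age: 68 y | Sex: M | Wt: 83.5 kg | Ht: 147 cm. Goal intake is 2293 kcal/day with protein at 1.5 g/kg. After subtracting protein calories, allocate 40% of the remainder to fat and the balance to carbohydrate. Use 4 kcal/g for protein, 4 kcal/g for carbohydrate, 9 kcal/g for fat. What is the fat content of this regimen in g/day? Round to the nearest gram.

Protein = 1.5 × 83.5 = 125.25 g → 125.25 × 4 = 501 kcal.
Non-protein calories = 2293 − 501 = 1792 kcal.
Fat: 40% × 1792 = 716.8 kcal; carbohydrate: 1075.2 kcal.
Fat: 716.8 kcal ÷ 9 kcal/g = 79.6444 g.

80 g/day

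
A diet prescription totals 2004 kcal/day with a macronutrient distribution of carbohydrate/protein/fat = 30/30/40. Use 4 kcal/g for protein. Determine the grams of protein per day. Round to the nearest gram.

150 g/day

Protein energy = 30% × 2004 = 601.2 kcal.
At 4 kcal/g: 601.2 ÷ 4 = 150.3 g.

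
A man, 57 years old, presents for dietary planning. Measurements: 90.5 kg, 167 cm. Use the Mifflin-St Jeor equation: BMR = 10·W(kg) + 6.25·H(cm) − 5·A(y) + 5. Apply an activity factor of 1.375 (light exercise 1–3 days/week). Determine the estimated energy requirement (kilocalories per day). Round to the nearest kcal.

Mifflin-St Jeor (male): BMR = 10(90.5) + 6.25(167) − 5(57) + 5 = 905 + 1043.75 − 285 + 5 = 1668.75 kcal/day.
TEE = BMR × activity factor = 1668.75 × 1.375 = 2294.5313 kcal/day.

2295 kilocalories per day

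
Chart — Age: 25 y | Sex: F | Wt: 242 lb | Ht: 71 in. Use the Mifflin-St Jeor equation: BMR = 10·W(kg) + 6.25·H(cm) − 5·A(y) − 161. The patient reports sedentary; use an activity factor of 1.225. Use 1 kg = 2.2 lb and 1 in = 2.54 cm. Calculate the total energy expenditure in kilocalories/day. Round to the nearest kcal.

Convert to metric: weight = 242 ÷ 2.2 = 110 kg; height = 71 × 2.54 = 180.34 cm.
Mifflin-St Jeor (female): BMR = 10(110) + 6.25(180.34) − 5(25) − 161 = 1100 + 1127.125 − 125 − 161 = 1941.125 kcal/day.
TEE = BMR × activity factor = 1941.125 × 1.225 = 2377.8781 kcal/day.

2378 kilocalories/day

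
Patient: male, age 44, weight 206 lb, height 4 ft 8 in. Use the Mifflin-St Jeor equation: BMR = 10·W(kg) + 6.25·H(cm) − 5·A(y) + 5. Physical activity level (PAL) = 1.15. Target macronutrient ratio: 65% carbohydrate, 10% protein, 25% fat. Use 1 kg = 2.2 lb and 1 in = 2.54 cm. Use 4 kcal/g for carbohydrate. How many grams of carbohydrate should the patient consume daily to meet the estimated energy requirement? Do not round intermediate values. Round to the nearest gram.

Convert to metric: weight = 206 ÷ 2.2 = 93.6364 kg; height = (4×12 + 8) × 2.54 = 56 × 2.54 = 142.24 cm.
Mifflin-St Jeor (male): BMR = 10(93.6364) + 6.25(142.24) − 5(44) + 5 = 936.3636 + 889 − 220 + 5 = 1610.3636 kcal/day.
TEE = 1610.3636 × 1.15 = 1851.9182 kcal/day.
Carbohydrate energy = 65% × 1851.9182 = 1203.7468 kcal.
Carbohydrate = 1203.7468 ÷ 4 kcal/g = 300.9367 g.

301 g/day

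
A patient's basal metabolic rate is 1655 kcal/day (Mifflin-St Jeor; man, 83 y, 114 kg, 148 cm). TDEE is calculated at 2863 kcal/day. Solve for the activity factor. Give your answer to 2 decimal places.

1.73

Activity factor = TEE ÷ BMR = 2863 ÷ 1655 = 1.73.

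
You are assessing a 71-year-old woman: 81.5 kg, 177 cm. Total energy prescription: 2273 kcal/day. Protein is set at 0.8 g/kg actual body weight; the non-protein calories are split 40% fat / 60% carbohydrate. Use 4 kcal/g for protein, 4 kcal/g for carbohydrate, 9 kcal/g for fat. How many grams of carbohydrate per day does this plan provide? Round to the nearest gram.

302 g/day

Protein = 0.8 × 81.5 = 65.2 g → 65.2 × 4 = 260.8 kcal.
Non-protein calories = 2273 − 260.8 = 2012.2 kcal.
Fat: 40% × 2012.2 = 804.88 kcal; carbohydrate: 1207.32 kcal.
Carbohydrate: 1207.32 kcal ÷ 4 kcal/g = 301.83 g.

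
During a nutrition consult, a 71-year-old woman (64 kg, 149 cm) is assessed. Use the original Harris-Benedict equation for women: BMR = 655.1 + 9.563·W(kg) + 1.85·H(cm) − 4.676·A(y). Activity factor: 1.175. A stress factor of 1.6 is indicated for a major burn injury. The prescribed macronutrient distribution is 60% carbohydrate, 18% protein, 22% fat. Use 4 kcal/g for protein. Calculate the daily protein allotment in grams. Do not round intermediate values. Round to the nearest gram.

102 g/day

Harris-Benedict: BMR = 655.1 + 9.563(64) + 1.85(149) − 4.676(71) = 1210.786 kcal/day.
TEE = 1210.786 × 1.175 = 1422.6736 kcal/day.
With stress factor 1.6: 1422.6736 × 1.6 = 2276.2777 kcal/day.
Protein energy = 18% × 2276.2777 = 409.73 kcal.
Protein = 409.73 ÷ 4 kcal/g = 102.4325 g.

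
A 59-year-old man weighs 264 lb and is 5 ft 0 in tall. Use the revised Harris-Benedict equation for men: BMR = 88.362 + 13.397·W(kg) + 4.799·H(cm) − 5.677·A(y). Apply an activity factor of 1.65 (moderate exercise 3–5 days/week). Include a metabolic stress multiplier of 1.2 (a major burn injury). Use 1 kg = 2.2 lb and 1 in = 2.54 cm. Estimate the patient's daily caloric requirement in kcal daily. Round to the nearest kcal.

Convert to metric: weight = 264 ÷ 2.2 = 120 kg; height = (5×12 + 0) × 2.54 = 60 × 2.54 = 152.4 cm.
Harris-Benedict: BMR = 88.362 + 13.397(120) + 4.799(152.4) − 5.677(59) = 2092.4266 kcal/day.
TEE = BMR × activity factor = 2092.4266 × 1.65 = 3452.5039 kcal/day.
Apply stress factor: 3452.5039 × 1.2 = 4143.0047 kcal/day.

4143 kcal daily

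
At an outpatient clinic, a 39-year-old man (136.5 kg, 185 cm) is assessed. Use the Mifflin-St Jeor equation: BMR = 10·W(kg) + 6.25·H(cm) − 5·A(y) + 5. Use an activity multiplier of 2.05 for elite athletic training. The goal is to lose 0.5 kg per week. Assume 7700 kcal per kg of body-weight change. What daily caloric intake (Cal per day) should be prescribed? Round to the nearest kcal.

Mifflin-St Jeor (male): BMR = 10(136.5) + 6.25(185) − 5(39) + 5 = 1365 + 1156.25 − 195 + 5 = 2331.25 kcal/day.
TEE = 2331.25 × 2.05 = 4779.0625 kcal/day.
Required daily deficit = 0.5 × 7700 ÷ 7 = 550 kcal/day.
Target intake = 4779.0625 − 550 = 4229.0625 kcal/day.

4229 Cal per day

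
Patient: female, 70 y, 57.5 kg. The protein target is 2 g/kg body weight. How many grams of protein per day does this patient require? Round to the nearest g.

115 g/day

Protein = 2 g/kg × 57.5 kg = 115 g/day.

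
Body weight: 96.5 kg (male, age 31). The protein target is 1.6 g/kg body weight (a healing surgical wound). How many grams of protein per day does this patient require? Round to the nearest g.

Protein = 1.6 g/kg × 96.5 kg = 154.4 g/day.

154 g/day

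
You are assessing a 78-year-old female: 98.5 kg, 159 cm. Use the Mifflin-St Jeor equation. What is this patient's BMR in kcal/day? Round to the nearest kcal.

1428 kcal/day

Mifflin-St Jeor (female): BMR = 10(98.5) + 6.25(159) − 5(78) − 161 = 985 + 993.75 − 390 − 161 = 1427.75 kcal/day.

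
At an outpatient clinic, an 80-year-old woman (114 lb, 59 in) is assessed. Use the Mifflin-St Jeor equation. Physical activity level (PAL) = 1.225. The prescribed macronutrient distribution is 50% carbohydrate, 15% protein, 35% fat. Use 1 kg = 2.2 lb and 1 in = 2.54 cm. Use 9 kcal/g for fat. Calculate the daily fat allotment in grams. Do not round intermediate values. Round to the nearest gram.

43 g/day

Convert to metric: weight = 114 ÷ 2.2 = 51.8182 kg; height = 59 × 2.54 = 149.86 cm.
Mifflin-St Jeor (female): BMR = 10(51.8182) + 6.25(149.86) − 5(80) − 161 = 518.1818 + 936.625 − 400 − 161 = 893.8068 kcal/day.
TEE = 893.8068 × 1.225 = 1094.9134 kcal/day.
Fat energy = 35% × 1094.9134 = 383.2197 kcal.
Fat = 383.2197 ÷ 9 kcal/g = 42.58 g.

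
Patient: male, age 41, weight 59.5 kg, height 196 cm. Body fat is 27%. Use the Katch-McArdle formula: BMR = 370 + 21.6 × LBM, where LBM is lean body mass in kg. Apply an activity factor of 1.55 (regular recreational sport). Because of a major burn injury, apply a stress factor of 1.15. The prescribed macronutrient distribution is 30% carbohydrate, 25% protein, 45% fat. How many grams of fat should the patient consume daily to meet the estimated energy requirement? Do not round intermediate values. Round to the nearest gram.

117 g/day

LBM = 59.5 × (1 − 0.27) = 43.435 kg. Katch-McArdle: BMR = 370 + 21.6 × 43.435 = 1308.196 kcal/day.
TEE = 1308.196 × 1.55 = 2027.7038 kcal/day.
With stress factor 1.15: 2027.7038 × 1.15 = 2331.8594 kcal/day.
Fat energy = 45% × 2331.8594 = 1049.3367 kcal.
Fat = 1049.3367 ÷ 9 kcal/g = 116.593 g.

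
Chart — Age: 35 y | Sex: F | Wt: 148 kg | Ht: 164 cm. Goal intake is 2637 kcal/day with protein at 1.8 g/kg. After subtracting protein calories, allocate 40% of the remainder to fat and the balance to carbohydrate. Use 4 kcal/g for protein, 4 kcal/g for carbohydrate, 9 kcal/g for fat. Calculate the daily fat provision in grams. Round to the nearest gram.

Protein = 1.8 × 148 = 266.4 g → 266.4 × 4 = 1065.6 kcal.
Non-protein calories = 2637 − 1065.6 = 1571.4 kcal.
Fat: 40% × 1571.4 = 628.56 kcal; carbohydrate: 942.84 kcal.
Fat: 628.56 kcal ÷ 9 kcal/g = 69.84 g.

70 g/day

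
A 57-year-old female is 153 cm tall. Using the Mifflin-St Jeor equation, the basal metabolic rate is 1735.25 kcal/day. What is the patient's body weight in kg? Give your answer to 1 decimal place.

122.5 kg

1735.25 = 10·W + 6.25(153) − 5(57) − 161
10·W = 1735.25 − 510.25 = 1225, so W = 122.5 kg.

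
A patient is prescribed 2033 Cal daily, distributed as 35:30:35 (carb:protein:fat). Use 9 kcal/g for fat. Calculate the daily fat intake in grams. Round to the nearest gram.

79 g/day

Fat energy = 35% × 2033 = 711.55 kcal.
At 9 kcal/g: 711.55 ÷ 9 = 79.0611 g.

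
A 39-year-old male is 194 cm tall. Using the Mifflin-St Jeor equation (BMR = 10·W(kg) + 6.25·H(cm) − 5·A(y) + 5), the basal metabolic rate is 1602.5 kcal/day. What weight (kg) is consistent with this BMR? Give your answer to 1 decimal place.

1602.5 = 10·W + 6.25(194) − 5(39) + 5
10·W = 1602.5 − 1022.5 = 580, so W = 58 kg.

58.0 kg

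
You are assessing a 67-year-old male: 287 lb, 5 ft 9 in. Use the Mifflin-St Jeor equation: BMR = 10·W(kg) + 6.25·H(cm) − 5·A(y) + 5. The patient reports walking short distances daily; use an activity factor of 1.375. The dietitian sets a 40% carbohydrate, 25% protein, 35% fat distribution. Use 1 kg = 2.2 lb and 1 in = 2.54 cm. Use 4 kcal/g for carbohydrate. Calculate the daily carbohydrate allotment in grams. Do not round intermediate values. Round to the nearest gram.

285 g/day

Convert to metric: weight = 287 ÷ 2.2 = 130.4545 kg; height = (5×12 + 9) × 2.54 = 69 × 2.54 = 175.26 cm.
Mifflin-St Jeor (male): BMR = 10(130.4545) + 6.25(175.26) − 5(67) + 5 = 1304.5455 + 1095.375 − 335 + 5 = 2069.9205 kcal/day.
TEE = 2069.9205 × 1.375 = 2846.1406 kcal/day.
Carbohydrate energy = 40% × 2846.1406 = 1138.4563 kcal.
Carbohydrate = 1138.4563 ÷ 4 kcal/g = 284.6141 g.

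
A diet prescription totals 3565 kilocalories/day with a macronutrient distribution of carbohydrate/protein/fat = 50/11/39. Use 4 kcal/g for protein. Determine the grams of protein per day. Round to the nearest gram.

Protein energy = 11% × 3565 = 392.15 kcal.
At 4 kcal/g: 392.15 ÷ 4 = 98.0375 g.

98 g/day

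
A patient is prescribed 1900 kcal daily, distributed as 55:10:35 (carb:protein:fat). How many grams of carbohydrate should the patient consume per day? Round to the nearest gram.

261 g/day

Carbohydrate energy = 55% × 1900 = 1045 kcal.
At 4 kcal/g: 1045 ÷ 4 = 261.25 g.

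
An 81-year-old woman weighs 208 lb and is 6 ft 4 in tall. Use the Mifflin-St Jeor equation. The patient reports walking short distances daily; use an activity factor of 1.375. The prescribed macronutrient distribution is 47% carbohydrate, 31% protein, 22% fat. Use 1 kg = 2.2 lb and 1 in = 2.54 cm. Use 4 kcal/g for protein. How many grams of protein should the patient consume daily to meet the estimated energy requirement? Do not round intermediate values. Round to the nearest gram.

169 g/day

Convert to metric: weight = 208 ÷ 2.2 = 94.5455 kg; height = (6×12 + 4) × 2.54 = 76 × 2.54 = 193.04 cm.
Mifflin-St Jeor (female): BMR = 10(94.5455) + 6.25(193.04) − 5(81) − 161 = 945.4545 + 1206.5 − 405 − 161 = 1585.9545 kcal/day.
TEE = 1585.9545 × 1.375 = 2180.6875 kcal/day.
Protein energy = 31% × 2180.6875 = 676.0131 kcal.
Protein = 676.0131 ÷ 4 kcal/g = 169.0033 g.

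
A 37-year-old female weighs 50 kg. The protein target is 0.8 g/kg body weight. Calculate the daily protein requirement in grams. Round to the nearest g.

Protein = 0.8 g/kg × 50 kg = 40 g/day.

40 g/day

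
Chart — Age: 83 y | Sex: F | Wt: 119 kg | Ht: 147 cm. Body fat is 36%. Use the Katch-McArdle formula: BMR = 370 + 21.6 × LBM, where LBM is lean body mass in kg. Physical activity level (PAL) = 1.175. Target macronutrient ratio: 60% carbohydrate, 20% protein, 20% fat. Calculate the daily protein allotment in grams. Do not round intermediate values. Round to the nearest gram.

LBM = 119 × (1 − 0.36) = 76.16 kg. Katch-McArdle: BMR = 370 + 21.6 × 76.16 = 2015.056 kcal/day.
TEE = 2015.056 × 1.175 = 2367.6908 kcal/day.
Protein energy = 20% × 2367.6908 = 473.5382 kcal.
Protein = 473.5382 ÷ 4 kcal/g = 118.3845 g.

118 g/day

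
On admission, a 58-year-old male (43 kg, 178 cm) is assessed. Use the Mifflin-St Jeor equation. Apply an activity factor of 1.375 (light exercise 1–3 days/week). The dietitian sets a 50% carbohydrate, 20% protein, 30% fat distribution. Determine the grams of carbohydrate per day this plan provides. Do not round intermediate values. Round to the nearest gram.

Mifflin-St Jeor (male): BMR = 10(43) + 6.25(178) − 5(58) + 5 = 430 + 1112.5 − 290 + 5 = 1257.5 kcal/day.
TEE = 1257.5 × 1.375 = 1729.0625 kcal/day.
Carbohydrate energy = 50% × 1729.0625 = 864.5313 kcal.
Carbohydrate = 864.5313 ÷ 4 kcal/g = 216.1328 g.

216 g/day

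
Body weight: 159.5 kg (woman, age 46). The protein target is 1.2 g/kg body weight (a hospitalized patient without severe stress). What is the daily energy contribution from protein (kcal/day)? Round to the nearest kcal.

766 kcal/day

Protein = 1.2 g/kg × 159.5 kg = 191.4 g/day.
Protein energy = 191.4 g × 4 kcal/g = 765.6 kcal/day.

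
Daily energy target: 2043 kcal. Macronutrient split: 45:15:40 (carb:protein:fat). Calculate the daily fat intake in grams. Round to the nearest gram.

Fat energy = 40% × 2043 = 817.2 kcal.
At 9 kcal/g: 817.2 ÷ 9 = 90.8 g.

91 g/day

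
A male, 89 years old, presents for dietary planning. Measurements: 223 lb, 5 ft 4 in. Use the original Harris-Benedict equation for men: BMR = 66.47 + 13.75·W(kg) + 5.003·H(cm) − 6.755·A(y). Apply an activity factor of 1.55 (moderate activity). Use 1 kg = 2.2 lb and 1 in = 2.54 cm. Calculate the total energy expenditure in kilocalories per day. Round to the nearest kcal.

2592 kilocalories per day

Convert to metric: weight = 223 ÷ 2.2 = 101.3636 kg; height = (5×12 + 4) × 2.54 = 64 × 2.54 = 162.56 cm.
Harris-Benedict: BMR = 66.47 + 13.75(101.3636) + 5.003(162.56) − 6.755(89) = 1672.3127 kcal/day.
TEE = BMR × activity factor = 1672.3127 × 1.55 = 2592.0847 kcal/day.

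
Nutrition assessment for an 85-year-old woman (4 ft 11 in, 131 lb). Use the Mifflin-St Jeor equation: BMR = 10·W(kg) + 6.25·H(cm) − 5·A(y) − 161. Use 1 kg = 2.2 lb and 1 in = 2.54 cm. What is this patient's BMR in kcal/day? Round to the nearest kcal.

946 kcal/day

Convert to metric: weight = 131 ÷ 2.2 = 59.5455 kg; height = (4×12 + 11) × 2.54 = 59 × 2.54 = 149.86 cm.
Mifflin-St Jeor (female): BMR = 10(59.5455) + 6.25(149.86) − 5(85) − 161 = 595.4545 + 936.625 − 425 − 161 = 946.0795 kcal/day.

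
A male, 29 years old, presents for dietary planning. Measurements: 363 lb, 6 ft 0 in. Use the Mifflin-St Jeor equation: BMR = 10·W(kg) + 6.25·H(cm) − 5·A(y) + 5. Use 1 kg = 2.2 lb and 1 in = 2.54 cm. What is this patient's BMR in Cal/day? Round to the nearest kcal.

Convert to metric: weight = 363 ÷ 2.2 = 165 kg; height = (6×12 + 0) × 2.54 = 72 × 2.54 = 182.88 cm.
Mifflin-St Jeor (male): BMR = 10(165) + 6.25(182.88) − 5(29) + 5 = 1650 + 1143 − 145 + 5 = 2653 kcal/day.

2653 Cal/day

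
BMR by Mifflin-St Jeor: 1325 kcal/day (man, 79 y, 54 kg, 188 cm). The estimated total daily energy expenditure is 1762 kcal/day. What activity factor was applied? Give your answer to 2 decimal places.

1.33

Activity factor = TEE ÷ BMR = 1762 ÷ 1325 = 1.33.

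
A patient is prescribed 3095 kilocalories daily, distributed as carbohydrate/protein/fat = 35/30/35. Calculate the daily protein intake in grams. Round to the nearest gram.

Protein energy = 30% × 3095 = 928.5 kcal.
At 4 kcal/g: 928.5 ÷ 4 = 232.125 g.

232 g/day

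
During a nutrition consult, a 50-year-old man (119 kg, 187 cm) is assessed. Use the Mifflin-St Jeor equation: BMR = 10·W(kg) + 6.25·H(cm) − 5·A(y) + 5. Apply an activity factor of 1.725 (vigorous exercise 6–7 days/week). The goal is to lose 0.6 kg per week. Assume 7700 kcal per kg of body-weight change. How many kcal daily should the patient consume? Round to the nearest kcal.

Mifflin-St Jeor (male): BMR = 10(119) + 6.25(187) − 5(50) + 5 = 1190 + 1168.75 − 250 + 5 = 2113.75 kcal/day.
TEE = 2113.75 × 1.725 = 3646.2188 kcal/day.
Required daily deficit = 0.6 × 7700 ÷ 7 = 660 kcal/day.
Target intake = 3646.2188 − 660 = 2986.2188 kcal/day.

2986 kcal daily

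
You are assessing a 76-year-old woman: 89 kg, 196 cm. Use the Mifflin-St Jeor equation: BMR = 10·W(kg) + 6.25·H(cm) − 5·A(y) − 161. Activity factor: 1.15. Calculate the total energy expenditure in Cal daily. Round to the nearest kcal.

1810 Cal daily

Mifflin-St Jeor (female): BMR = 10(89) + 6.25(196) − 5(76) − 161 = 890 + 1225 − 380 − 161 = 1574 kcal/day.
TEE = BMR × activity factor = 1574 × 1.15 = 1810.1 kcal/day.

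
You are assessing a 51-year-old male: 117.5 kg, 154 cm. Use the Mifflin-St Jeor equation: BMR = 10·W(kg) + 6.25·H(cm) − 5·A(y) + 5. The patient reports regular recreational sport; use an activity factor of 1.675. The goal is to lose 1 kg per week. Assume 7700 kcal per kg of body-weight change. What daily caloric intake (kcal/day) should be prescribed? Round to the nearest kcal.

2062 kcal/day

Mifflin-St Jeor (male): BMR = 10(117.5) + 6.25(154) − 5(51) + 5 = 1175 + 962.5 − 255 + 5 = 1887.5 kcal/day.
TEE = 1887.5 × 1.675 = 3161.5625 kcal/day.
Required daily deficit = 1 × 7700 ÷ 7 = 1100 kcal/day.
Target intake = 3161.5625 − 1100 = 2061.5625 kcal/day.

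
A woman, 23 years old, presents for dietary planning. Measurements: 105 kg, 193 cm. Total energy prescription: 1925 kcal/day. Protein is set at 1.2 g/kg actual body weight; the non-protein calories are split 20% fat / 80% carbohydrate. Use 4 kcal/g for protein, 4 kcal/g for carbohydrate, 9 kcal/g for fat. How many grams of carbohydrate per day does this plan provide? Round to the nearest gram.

Protein = 1.2 × 105 = 126 g → 126 × 4 = 504 kcal.
Non-protein calories = 1925 − 504 = 1421 kcal.
Fat: 20% × 1421 = 284.2 kcal; carbohydrate: 1136.8 kcal.
Carbohydrate: 1136.8 kcal ÷ 4 kcal/g = 284.2 g.

284 g/day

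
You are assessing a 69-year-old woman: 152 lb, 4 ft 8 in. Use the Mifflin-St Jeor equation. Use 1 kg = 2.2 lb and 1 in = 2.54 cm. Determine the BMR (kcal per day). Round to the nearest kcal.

1074 kcal per day

Convert to metric: weight = 152 ÷ 2.2 = 69.0909 kg; height = (4×12 + 8) × 2.54 = 56 × 2.54 = 142.24 cm.
Mifflin-St Jeor (female): BMR = 10(69.0909) + 6.25(142.24) − 5(69) − 161 = 690.9091 + 889 − 345 − 161 = 1073.9091 kcal/day.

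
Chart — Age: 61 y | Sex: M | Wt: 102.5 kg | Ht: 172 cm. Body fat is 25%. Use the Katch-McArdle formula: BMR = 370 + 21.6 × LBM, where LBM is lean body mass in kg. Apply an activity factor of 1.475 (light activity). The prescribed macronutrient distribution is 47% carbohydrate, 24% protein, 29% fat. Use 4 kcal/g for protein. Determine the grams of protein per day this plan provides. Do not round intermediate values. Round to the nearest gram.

180 g/day

LBM = 102.5 × (1 − 0.25) = 76.875 kg. Katch-McArdle: BMR = 370 + 21.6 × 76.875 = 2030.5 kcal/day.
TEE = 2030.5 × 1.475 = 2994.9875 kcal/day.
Protein energy = 24% × 2994.9875 = 718.797 kcal.
Protein = 718.797 ÷ 4 kcal/g = 179.6993 g.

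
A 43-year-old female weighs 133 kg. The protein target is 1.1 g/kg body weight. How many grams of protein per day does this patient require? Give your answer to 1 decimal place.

Protein = 1.1 g/kg × 133 kg = 146.3 g/day.

146.3 g/day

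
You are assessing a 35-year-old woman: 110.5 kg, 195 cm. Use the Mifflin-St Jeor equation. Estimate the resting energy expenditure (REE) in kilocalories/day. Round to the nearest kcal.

1988 kilocalories/day

Mifflin-St Jeor (female): BMR = 10(110.5) + 6.25(195) − 5(35) − 161 = 1105 + 1218.75 − 175 − 161 = 1987.75 kcal/day.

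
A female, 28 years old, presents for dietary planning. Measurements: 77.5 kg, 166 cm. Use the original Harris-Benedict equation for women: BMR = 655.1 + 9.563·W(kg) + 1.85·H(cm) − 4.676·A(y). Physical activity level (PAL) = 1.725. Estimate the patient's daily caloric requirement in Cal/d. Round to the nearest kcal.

Harris-Benedict: BMR = 655.1 + 9.563(77.5) + 1.85(166) − 4.676(28) = 1572.4045 kcal/day.
TEE = BMR × activity factor = 1572.4045 × 1.725 = 2712.3978 kcal/day.

2712 Cal/d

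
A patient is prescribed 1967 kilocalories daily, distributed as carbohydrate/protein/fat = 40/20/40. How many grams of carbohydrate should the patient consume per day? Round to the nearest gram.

Carbohydrate energy = 40% × 1967 = 786.8 kcal.
At 4 kcal/g: 786.8 ÷ 4 = 196.7 g.

197 g/day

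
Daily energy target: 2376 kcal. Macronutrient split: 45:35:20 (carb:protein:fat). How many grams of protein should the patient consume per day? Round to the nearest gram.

208 g/day

Protein energy = 35% × 2376 = 831.6 kcal.
At 4 kcal/g: 831.6 ÷ 4 = 207.9 g.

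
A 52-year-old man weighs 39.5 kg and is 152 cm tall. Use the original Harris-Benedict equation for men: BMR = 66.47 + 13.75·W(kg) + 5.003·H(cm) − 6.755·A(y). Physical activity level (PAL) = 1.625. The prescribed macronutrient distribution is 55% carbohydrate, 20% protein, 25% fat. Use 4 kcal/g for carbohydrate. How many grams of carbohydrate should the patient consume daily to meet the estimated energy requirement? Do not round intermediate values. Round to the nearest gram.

228 g/day

Harris-Benedict: BMR = 66.47 + 13.75(39.5) + 5.003(152) − 6.755(52) = 1018.791 kcal/day.
TEE = 1018.791 × 1.625 = 1655.5354 kcal/day.
Carbohydrate energy = 55% × 1655.5354 = 910.5445 kcal.
Carbohydrate = 910.5445 ÷ 4 kcal/g = 227.6361 g.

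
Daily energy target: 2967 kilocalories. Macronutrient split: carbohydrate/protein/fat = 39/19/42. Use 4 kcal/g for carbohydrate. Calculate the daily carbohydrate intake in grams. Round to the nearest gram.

Carbohydrate energy = 39% × 2967 = 1157.13 kcal.
At 4 kcal/g: 1157.13 ÷ 4 = 289.2825 g.

289 g/day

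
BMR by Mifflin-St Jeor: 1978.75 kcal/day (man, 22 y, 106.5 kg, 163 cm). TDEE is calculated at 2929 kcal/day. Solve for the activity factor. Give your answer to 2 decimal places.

1.48

Activity factor = TEE ÷ BMR = 2929 ÷ 1978.75 = 1.48.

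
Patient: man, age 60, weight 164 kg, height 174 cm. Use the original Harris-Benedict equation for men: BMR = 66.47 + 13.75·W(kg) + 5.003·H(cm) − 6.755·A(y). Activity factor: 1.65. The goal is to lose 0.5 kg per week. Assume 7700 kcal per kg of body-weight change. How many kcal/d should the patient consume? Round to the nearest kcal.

4048 kcal/d

Harris-Benedict: BMR = 66.47 + 13.75(164) + 5.003(174) − 6.755(60) = 2786.692 kcal/day.
TEE = 2786.692 × 1.65 = 4598.0418 kcal/day.
Required daily deficit = 0.5 × 7700 ÷ 7 = 550 kcal/day.
Target intake = 4598.0418 − 550 = 4048.0418 kcal/day.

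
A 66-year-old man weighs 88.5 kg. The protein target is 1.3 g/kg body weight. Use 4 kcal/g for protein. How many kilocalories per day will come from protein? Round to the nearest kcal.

Protein = 1.3 g/kg × 88.5 kg = 115.05 g/day.
Protein energy = 115.05 g × 4 kcal/g = 460.2 kcal/day.

460 kcal/day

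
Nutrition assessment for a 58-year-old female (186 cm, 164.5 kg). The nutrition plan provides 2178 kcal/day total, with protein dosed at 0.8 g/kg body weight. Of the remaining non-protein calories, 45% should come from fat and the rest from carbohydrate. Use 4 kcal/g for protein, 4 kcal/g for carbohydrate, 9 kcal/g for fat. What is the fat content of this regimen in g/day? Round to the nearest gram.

83 g/day

Protein = 0.8 × 164.5 = 131.6 g → 131.6 × 4 = 526.4 kcal.
Non-protein calories = 2178 − 526.4 = 1651.6 kcal.
Fat: 45% × 1651.6 = 743.22 kcal; carbohydrate: 908.38 kcal.
Fat: 743.22 kcal ÷ 9 kcal/g = 82.58 g.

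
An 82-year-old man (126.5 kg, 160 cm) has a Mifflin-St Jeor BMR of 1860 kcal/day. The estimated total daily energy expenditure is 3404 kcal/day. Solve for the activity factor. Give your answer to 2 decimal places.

1.83

Activity factor = TEE ÷ BMR = 3404 ÷ 1860 = 1.83.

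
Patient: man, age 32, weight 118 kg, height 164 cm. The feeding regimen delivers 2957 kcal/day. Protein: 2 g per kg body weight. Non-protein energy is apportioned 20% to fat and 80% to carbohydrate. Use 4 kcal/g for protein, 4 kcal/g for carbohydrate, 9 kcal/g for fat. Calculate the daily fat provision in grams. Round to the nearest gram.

45 g/day

Protein = 2 × 118 = 236 g → 236 × 4 = 944 kcal.
Non-protein calories = 2957 − 944 = 2013 kcal.
Fat: 20% × 2013 = 402.6 kcal; carbohydrate: 1610.4 kcal.
Fat: 402.6 kcal ÷ 9 kcal/g = 44.7333 g.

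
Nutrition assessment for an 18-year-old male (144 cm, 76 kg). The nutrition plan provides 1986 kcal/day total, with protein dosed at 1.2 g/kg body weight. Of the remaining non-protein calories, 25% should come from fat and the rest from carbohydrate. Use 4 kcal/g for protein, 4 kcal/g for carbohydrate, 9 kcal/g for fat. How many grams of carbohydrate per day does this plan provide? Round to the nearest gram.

304 g/day

Protein = 1.2 × 76 = 91.2 g → 91.2 × 4 = 364.8 kcal.
Non-protein calories = 1986 − 364.8 = 1621.2 kcal.
Fat: 25% × 1621.2 = 405.3 kcal; carbohydrate: 1215.9 kcal.
Carbohydrate: 1215.9 kcal ÷ 4 kcal/g = 303.975 g.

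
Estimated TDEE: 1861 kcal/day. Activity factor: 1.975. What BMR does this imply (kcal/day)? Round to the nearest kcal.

942 kcal/day

BMR = TEE ÷ activity factor = 1861 ÷ 1.975 = 942.2785 kcal/day.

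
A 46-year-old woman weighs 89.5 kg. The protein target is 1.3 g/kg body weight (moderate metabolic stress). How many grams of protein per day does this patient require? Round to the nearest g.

Protein = 1.3 g/kg × 89.5 kg = 116.35 g/day.

116 g/day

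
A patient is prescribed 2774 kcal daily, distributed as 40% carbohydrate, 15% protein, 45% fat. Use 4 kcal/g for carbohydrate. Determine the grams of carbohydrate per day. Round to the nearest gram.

277 g/day

Carbohydrate energy = 40% × 2774 = 1109.6 kcal.
At 4 kcal/g: 1109.6 ÷ 4 = 277.4 g.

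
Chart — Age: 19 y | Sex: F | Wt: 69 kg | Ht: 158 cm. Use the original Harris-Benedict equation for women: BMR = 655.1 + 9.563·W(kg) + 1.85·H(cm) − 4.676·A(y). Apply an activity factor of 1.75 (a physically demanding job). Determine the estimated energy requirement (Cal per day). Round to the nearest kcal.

Harris-Benedict: BMR = 655.1 + 9.563(69) + 1.85(158) − 4.676(19) = 1518.403 kcal/day.
TEE = BMR × activity factor = 1518.403 × 1.75 = 2657.2053 kcal/day.

2657 Cal per day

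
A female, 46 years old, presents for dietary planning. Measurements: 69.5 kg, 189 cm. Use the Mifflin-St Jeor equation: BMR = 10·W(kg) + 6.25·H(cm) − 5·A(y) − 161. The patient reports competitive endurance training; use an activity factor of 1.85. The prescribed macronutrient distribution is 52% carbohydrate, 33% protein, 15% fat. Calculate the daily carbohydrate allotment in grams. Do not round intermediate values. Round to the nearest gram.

Mifflin-St Jeor (female): BMR = 10(69.5) + 6.25(189) − 5(46) − 161 = 695 + 1181.25 − 230 − 161 = 1485.25 kcal/day.
TEE = 1485.25 × 1.85 = 2747.7125 kcal/day.
Carbohydrate energy = 52% × 2747.7125 = 1428.8105 kcal.
Carbohydrate = 1428.8105 ÷ 4 kcal/g = 357.2026 g.

357 g/day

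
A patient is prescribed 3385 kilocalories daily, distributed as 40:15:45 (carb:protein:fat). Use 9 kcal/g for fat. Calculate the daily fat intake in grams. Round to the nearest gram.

169 g/day

Fat energy = 45% × 3385 = 1523.25 kcal.
At 9 kcal/g: 1523.25 ÷ 9 = 169.25 g.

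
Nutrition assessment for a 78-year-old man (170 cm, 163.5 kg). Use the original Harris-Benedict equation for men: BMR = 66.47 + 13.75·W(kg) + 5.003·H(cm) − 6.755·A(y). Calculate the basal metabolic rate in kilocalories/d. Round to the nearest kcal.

Harris-Benedict: BMR = 66.47 + 13.75(163.5) + 5.003(170) − 6.755(78) = 2638.215 kcal/day.

2638 kilocalories/d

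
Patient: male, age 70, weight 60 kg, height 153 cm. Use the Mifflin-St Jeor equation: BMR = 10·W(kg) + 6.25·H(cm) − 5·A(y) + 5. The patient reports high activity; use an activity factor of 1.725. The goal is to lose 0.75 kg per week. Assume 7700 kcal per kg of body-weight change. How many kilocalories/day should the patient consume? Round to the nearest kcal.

1264 kilocalories/day

Mifflin-St Jeor (male): BMR = 10(60) + 6.25(153) − 5(70) + 5 = 600 + 956.25 − 350 + 5 = 1211.25 kcal/day.
TEE = 1211.25 × 1.725 = 2089.4063 kcal/day.
Required daily deficit = 0.75 × 7700 ÷ 7 = 825 kcal/day.
Target intake = 2089.4063 − 825 = 1264.4063 kcal/day.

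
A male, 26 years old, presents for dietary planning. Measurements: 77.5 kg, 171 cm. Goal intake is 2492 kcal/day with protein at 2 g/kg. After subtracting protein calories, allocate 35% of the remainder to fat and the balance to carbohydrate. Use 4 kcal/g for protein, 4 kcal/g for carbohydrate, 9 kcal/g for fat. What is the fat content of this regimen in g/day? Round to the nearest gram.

73 g/day

Protein = 2 × 77.5 = 155 g → 155 × 4 = 620 kcal.
Non-protein calories = 2492 − 620 = 1872 kcal.
Fat: 35% × 1872 = 655.2 kcal; carbohydrate: 1216.8 kcal.
Fat: 655.2 kcal ÷ 9 kcal/g = 72.8 g.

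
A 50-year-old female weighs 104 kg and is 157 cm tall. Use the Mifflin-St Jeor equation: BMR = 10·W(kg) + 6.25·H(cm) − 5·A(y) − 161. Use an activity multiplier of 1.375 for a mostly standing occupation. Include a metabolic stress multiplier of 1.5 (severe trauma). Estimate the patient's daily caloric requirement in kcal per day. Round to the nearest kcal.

3321 kcal per day

Mifflin-St Jeor (female): BMR = 10(104) + 6.25(157) − 5(50) − 161 = 1040 + 981.25 − 250 − 161 = 1610.25 kcal/day.
TEE = BMR × activity factor = 1610.25 × 1.375 = 2214.0938 kcal/day.
Apply stress factor: 2214.0938 × 1.5 = 3321.1406 kcal/day.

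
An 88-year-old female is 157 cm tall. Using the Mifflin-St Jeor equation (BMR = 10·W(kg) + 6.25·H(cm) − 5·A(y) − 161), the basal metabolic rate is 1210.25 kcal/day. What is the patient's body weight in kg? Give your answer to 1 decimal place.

83.0 kg

1210.25 = 10·W + 6.25(157) − 5(88) − 161
10·W = 1210.25 − 380.25 = 830, so W = 83 kg.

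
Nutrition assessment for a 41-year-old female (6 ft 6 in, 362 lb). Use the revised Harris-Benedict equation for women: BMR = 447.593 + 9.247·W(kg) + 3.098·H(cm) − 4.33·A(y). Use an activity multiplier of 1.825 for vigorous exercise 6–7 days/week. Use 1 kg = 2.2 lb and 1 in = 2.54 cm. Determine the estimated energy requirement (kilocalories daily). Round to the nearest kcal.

4390 kilocalories daily

Convert to metric: weight = 362 ÷ 2.2 = 164.5455 kg; height = (6×12 + 6) × 2.54 = 78 × 2.54 = 198.12 cm.
Harris-Benedict: BMR = 447.593 + 9.247(164.5455) + 3.098(198.12) − 4.33(41) = 2405.3906 kcal/day.
TEE = BMR × activity factor = 2405.3906 × 1.825 = 4389.8378 kcal/day.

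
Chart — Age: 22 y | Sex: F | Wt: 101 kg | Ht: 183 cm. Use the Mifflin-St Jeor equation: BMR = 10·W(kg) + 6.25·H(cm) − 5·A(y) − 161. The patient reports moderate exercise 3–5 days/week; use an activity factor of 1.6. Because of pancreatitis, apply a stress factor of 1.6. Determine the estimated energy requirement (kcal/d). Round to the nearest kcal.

Mifflin-St Jeor (female): BMR = 10(101) + 6.25(183) − 5(22) − 161 = 1010 + 1143.75 − 110 − 161 = 1882.75 kcal/day.
TEE = BMR × activity factor = 1882.75 × 1.6 = 3012.4 kcal/day.
Apply stress factor: 3012.4 × 1.6 = 4819.84 kcal/day.

4820 kcal/d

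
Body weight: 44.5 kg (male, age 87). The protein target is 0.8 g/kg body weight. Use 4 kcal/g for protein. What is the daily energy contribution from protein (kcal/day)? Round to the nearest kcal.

Protein = 0.8 g/kg × 44.5 kg = 35.6 g/day.
Protein energy = 35.6 g × 4 kcal/g = 142.4 kcal/day.

142 kcal/day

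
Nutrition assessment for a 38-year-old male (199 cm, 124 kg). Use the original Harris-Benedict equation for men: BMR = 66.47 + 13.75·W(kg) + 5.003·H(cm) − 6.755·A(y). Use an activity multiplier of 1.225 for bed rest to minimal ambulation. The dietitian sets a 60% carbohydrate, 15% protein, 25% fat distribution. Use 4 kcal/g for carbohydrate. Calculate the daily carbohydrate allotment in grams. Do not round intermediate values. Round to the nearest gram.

Harris-Benedict: BMR = 66.47 + 13.75(124) + 5.003(199) − 6.755(38) = 2510.377 kcal/day.
TEE = 2510.377 × 1.225 = 3075.2118 kcal/day.
Carbohydrate energy = 60% × 3075.2118 = 1845.1271 kcal.
Carbohydrate = 1845.1271 ÷ 4 kcal/g = 461.2818 g.

461 g/day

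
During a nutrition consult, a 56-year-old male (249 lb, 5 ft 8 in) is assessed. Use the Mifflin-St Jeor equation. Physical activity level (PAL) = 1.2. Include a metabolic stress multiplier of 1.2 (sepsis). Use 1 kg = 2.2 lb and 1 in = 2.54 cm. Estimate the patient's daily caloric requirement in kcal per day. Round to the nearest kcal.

2788 kcal per day

Convert to metric: weight = 249 ÷ 2.2 = 113.1818 kg; height = (5×12 + 8) × 2.54 = 68 × 2.54 = 172.72 cm.
Mifflin-St Jeor (male): BMR = 10(113.1818) + 6.25(172.72) − 5(56) + 5 = 1131.8182 + 1079.5 − 280 + 5 = 1936.3182 kcal/day.
TEE = BMR × activity factor = 1936.3182 × 1.2 = 2323.5818 kcal/day.
Apply stress factor: 2323.5818 × 1.2 = 2788.2982 kcal/day.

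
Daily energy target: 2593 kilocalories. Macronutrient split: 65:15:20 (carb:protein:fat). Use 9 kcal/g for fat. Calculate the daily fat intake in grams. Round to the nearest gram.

58 g/day

Fat energy = 20% × 2593 = 518.6 kcal.
At 9 kcal/g: 518.6 ÷ 9 = 57.6222 g.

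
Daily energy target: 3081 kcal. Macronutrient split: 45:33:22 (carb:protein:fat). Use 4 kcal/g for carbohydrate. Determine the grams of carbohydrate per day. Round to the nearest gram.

347 g/day

Carbohydrate energy = 45% × 3081 = 1386.45 kcal.
At 4 kcal/g: 1386.45 ÷ 4 = 346.6125 g.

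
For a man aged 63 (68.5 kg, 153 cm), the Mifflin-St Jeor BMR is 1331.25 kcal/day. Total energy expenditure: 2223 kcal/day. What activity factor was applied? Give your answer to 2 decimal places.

1.67

Activity factor = TEE ÷ BMR = 2223 ÷ 1331.25 = 1.67.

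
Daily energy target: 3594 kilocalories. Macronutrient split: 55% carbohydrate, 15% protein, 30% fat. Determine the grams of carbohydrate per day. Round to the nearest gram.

Carbohydrate energy = 55% × 3594 = 1976.7 kcal.
At 4 kcal/g: 1976.7 ÷ 4 = 494.175 g.

494 g/day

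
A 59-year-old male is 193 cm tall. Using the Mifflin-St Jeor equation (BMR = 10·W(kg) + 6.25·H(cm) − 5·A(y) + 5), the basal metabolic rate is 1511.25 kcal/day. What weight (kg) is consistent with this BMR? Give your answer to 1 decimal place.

1511.25 = 10·W + 6.25(193) − 5(59) + 5
10·W = 1511.25 − 916.25 = 595, so W = 59.5 kg.

59.5 kg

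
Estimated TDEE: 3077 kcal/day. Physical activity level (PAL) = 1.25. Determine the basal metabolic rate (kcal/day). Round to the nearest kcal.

2462 kcal/day

BMR = TEE ÷ activity factor = 3077 ÷ 1.25 = 2461.6 kcal/day.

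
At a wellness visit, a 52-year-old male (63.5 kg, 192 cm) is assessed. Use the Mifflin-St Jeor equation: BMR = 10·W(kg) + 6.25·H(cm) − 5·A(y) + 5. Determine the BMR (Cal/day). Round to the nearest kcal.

Mifflin-St Jeor (male): BMR = 10(63.5) + 6.25(192) − 5(52) + 5 = 635 + 1200 − 260 + 5 = 1580 kcal/day.

1580 Cal/day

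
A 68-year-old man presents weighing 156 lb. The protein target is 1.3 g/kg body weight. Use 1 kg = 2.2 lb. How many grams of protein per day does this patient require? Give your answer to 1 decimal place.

92.2 g/day

Weight in kg = 156 ÷ 2.2 = 70.9091 kg.
Protein = 1.3 g/kg × 70.9091 kg = 92.1818 g/day.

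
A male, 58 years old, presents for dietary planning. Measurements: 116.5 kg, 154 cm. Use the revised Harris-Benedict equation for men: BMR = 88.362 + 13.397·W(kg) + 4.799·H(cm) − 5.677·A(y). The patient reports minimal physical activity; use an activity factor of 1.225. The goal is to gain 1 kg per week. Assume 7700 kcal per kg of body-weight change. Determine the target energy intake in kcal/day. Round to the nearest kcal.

3622 kcal/day

Harris-Benedict: BMR = 88.362 + 13.397(116.5) + 4.799(154) − 5.677(58) = 2058.8925 kcal/day.
TEE = 2058.8925 × 1.225 = 2522.1433 kcal/day.
Required daily surplus = 1 × 7700 ÷ 7 = 1100 kcal/day.
Target intake = 2522.1433 + 1100 = 3622.1433 kcal/day.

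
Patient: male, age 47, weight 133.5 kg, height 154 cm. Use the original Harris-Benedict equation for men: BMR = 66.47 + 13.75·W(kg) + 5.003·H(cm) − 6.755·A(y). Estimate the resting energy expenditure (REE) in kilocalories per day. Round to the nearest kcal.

2355 kilocalories per day

Harris-Benedict: BMR = 66.47 + 13.75(133.5) + 5.003(154) − 6.755(47) = 2355.072 kcal/day.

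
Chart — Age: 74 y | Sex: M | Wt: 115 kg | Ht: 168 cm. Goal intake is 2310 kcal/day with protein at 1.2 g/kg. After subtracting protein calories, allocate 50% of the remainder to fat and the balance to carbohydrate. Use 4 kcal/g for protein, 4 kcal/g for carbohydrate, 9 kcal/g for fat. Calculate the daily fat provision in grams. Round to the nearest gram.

98 g/day

Protein = 1.2 × 115 = 138 g → 138 × 4 = 552 kcal.
Non-protein calories = 2310 − 552 = 1758 kcal.
Fat: 50% × 1758 = 879 kcal; carbohydrate: 879 kcal.
Fat: 879 kcal ÷ 9 kcal/g = 97.6667 g.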